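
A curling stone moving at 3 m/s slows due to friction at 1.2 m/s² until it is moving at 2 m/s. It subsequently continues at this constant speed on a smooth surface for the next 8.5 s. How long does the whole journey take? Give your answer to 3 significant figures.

9.33 s

Phase 1 (decelerating): v₀ = 3.00 m/s, a = -1.2 m/s².
v = v₀ + at → t = (2 − 3.00) / -1.2 = 0.833 s
v² = v₀² + 2aΔx → Δx = (2² − 3.00²)/(2·-1.2) = 2.08 m

Phase 2 (constant speed): v₀ = 2.00 m/s, a = 0 m/s².
v = v₀ + at = 2.00 + (0)(8.5) = 2.00 m/s
Δx = v₀t + ½at² = 2.00·8.5 + 0.5·0·8.5² = 17.0 m
Total time = 0.833 + 8.50 = 9.33 s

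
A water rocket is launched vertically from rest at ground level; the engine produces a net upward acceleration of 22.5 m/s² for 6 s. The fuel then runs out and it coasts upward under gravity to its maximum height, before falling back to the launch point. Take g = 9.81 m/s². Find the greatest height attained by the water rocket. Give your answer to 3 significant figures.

1330 m

Phase 1 (powered ascent): v₀ = 0 m/s, a = 22.5 m/s².
v = v₀ + at = 0 + (22.5)(6) = 135 m/s
Δx = v₀t + ½at² = 0·6 + 0.5·22.5·6² = 405 m

Phase 2 (coasting upward): v₀ = 135 m/s, a = -9.81 m/s².
v = v₀ + at → t = (0 − 135) / -9.81 = 13.8 s
v² = v₀² + 2aΔx → Δx = (0² − 135²)/(2·-9.81) = 929 m
Maximum height = 405 + 929 = 1330 m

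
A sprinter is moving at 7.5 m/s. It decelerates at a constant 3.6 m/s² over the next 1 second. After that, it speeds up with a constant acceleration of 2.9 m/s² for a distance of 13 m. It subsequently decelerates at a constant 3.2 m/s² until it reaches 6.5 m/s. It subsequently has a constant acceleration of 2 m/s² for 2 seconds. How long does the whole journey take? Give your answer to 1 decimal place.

5.9 s

Phase 1 (decelerating): v₀ = 7.50 m/s, a = -3.6 m/s².
v = v₀ + at = 7.50 + (-3.6)(1) = 3.90 m/s
Δx = v₀t + ½at² = 7.50·1 + 0.5·-3.6·1² = 5.70 m

Phase 2 (accelerating): v₀ = 3.90 m/s, a = 2.9 m/s².
v² = v₀² + 2aΔx = 3.90² + 2·2.9·13 = 90.6 → v = 9.52 m/s
t = (v − v₀)/a = (9.52 − 3.90)/2.9 = 1.94 s

Phase 3 (decelerating): v₀ = 9.52 m/s, a = -3.2 m/s².
v = v₀ + at → t = (6.5 − 9.52) / -3.2 = 0.943 s
v² = v₀² + 2aΔx → Δx = (6.5² − 9.52²)/(2·-3.2) = 7.56 m

Phase 4 (accelerating): v₀ = 6.50 m/s, a = 2 m/s².
v = v₀ + at = 6.50 + (2)(2) = 10.5 m/s
Δx = v₀t + ½at² = 6.50·2 + 0.5·2·2² = 17.0 m
Total time = 1.00 + 1.94 + 0.943 + 2.00 = 5.88 s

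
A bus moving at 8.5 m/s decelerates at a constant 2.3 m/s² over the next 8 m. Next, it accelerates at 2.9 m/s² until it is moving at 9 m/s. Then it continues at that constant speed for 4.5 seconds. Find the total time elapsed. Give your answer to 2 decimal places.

Phase 1 (decelerating): v₀ = 8.50 m/s, a = -2.3 m/s².
v² = v₀² + 2aΔx = 8.50² + 2·-2.3·8 = 35.5 → v = 5.95 m/s
t = (v − v₀)/a = (5.95 − 8.50)/-2.3 = 1.11 s

Phase 2 (accelerating): v₀ = 5.95 m/s, a = 2.9 m/s².
v = v₀ + at → t = (9 − 5.95) / 2.9 = 1.05 s
v² = v₀² + 2aΔx → Δx = (9² − 5.95²)/(2·2.9) = 7.85 m

Phase 3 (constant speed): v₀ = 9.00 m/s, a = 0 m/s².
v = v₀ + at = 9.00 + (0)(4.5) = 9.00 m/s
Δx = v₀t + ½at² = 9.00·4.5 + 0.5·0·4.5² = 40.5 m
Total time = 1.11 + 1.05 + 4.50 = 6.66 s

6.66 s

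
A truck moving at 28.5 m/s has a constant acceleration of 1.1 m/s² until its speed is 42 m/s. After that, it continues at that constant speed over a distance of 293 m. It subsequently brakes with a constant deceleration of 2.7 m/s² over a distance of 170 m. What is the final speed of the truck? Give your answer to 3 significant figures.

Phase 1 (accelerating): v₀ = 28.5 m/s, a = 1.1 m/s².
v = v₀ + at → t = (42 − 28.5) / 1.1 = 12.3 s
v² = v₀² + 2aΔx → Δx = (42² − 28.5²)/(2·1.1) = 433 m

Phase 2 (constant speed): v₀ = 42.0 m/s, a = 0 m/s².
Constant speed: t = d/v = 293/42.0 = 6.98 s

Phase 3 (decelerating): v₀ = 42.0 m/s, a = -2.7 m/s².
v² = v₀² + 2aΔx = 42.0² + 2·-2.7·170 = 846 → v = 29.1 m/s
t = (v − v₀)/a = (29.1 − 42.0)/-2.7 = 4.78 s
Final speed = 29.1 m/s

29.1 m/s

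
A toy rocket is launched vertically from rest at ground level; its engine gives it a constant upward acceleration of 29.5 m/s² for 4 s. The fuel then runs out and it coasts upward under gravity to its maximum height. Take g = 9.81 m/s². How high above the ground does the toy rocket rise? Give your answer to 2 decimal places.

Phase 1 (powered ascent): v₀ = 0 m/s, a = 29.5 m/s².
v = v₀ + at = 0 + (29.5)(4) = 118 m/s
Δx = v₀t + ½at² = 0·4 + 0.5·29.5·4² = 236 m

Phase 2 (coasting upward): v₀ = 118 m/s, a = -9.81 m/s².
v = v₀ + at → t = (0 − 118) / -9.81 = 12.0 s
v² = v₀² + 2aΔx → Δx = (0² − 118²)/(2·-9.81) = 710 m
Maximum height = 236 + 710 = 946 m

945.68 m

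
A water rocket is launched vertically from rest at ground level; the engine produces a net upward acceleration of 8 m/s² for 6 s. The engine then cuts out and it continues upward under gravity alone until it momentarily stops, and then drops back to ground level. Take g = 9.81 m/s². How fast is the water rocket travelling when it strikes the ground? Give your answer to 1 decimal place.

Phase 1 (powered ascent): v₀ = 0 m/s, a = 8 m/s².
v = v₀ + at = 0 + (8)(6) = 48.0 m/s
Δx = v₀t + ½at² = 0·6 + 0.5·8·6² = 144 m

Phase 2 (coasting upward): v₀ = 48.0 m/s, a = -9.81 m/s².
v = v₀ + at → t = (0 − 48.0) / -9.81 = 4.89 s
v² = v₀² + 2aΔx → Δx = (0² − 48.0²)/(2·-9.81) = 117 m

Phase 3 (free fall): v₀ = 0 m/s, a = -9.81 m/s².
Falls 261 m from rest: t = √(2·261/9.81) = 7.30 s; v = g·t = 71.6 m/s.
Impact speed = 71.6 m/s

71.6 m/s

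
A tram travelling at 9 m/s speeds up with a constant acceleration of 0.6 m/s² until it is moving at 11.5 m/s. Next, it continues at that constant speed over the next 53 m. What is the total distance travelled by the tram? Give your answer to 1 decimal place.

Phase 1 (accelerating): v₀ = 9.00 m/s, a = 0.6 m/s².
v = v₀ + at → t = (11.5 − 9.00) / 0.6 = 4.17 s
v² = v₀² + 2aΔx → Δx = (11.5² − 9.00²)/(2·0.6) = 42.7 m

Phase 2 (constant speed): v₀ = 11.5 m/s, a = 0 m/s².
Constant speed: t = d/v = 53/11.5 = 4.61 s
Total distance = 42.7 + 53.0 = 95.7 m

95.7 m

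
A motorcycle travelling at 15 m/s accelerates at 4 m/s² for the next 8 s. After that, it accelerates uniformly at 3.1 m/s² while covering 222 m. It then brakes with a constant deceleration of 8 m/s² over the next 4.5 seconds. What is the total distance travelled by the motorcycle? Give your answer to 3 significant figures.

Phase 1 (accelerating): v₀ = 15.0 m/s, a = 4 m/s².
v = v₀ + at = 15.0 + (4)(8) = 47.0 m/s
Δx = v₀t + ½at² = 15.0·8 + 0.5·4·8² = 248 m

Phase 2 (accelerating): v₀ = 47.0 m/s, a = 3.1 m/s².
v² = v₀² + 2aΔx = 47.0² + 2·3.1·222 = 3590 → v = 59.9 m/s
t = (v − v₀)/a = (59.9 − 47.0)/3.1 = 4.15 s

Phase 3 (decelerating): v₀ = 59.9 m/s, a = -8 m/s².
v = v₀ + at = 59.9 + (-8)(4.5) = 23.9 m/s
Δx = v₀t + ½at² = 59.9·4.5 + 0.5·-8·4.5² = 188 m
Total distance = 248 + 222 + 188 = 658 m

658 m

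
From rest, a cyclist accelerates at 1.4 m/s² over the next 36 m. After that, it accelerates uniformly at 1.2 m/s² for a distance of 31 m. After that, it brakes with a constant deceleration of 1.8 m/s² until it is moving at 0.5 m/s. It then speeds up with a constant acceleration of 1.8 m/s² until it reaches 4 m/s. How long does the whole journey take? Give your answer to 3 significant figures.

Phase 1 (accelerating): v₀ = 0 m/s, a = 1.4 m/s².
v² = v₀² + 2aΔx = 0² + 2·1.4·36 = 101 → v = 10.0 m/s
t = (v − v₀)/a = (10.0 − 0)/1.4 = 7.17 s

Phase 2 (accelerating): v₀ = 10.0 m/s, a = 1.2 m/s².
v² = v₀² + 2aΔx = 10.0² + 2·1.2·31 = 175 → v = 13.2 m/s
t = (v − v₀)/a = (13.2 − 10.0)/1.2 = 2.66 s

Phase 3 (decelerating): v₀ = 13.2 m/s, a = -1.8 m/s².
v = v₀ + at → t = (0.5 − 13.2) / -1.8 = 7.08 s
v² = v₀² + 2aΔx → Δx = (0.5² − 13.2²)/(2·-1.8) = 48.6 m

Phase 4 (accelerating): v₀ = 0.500 m/s, a = 1.8 m/s².
v = v₀ + at → t = (4 − 0.500) / 1.8 = 1.94 s
v² = v₀² + 2aΔx → Δx = (4² − 0.500²)/(2·1.8) = 4.38 m
Total time = 7.17 + 2.66 + 7.08 + 1.94 = 18.9 s

18.9 s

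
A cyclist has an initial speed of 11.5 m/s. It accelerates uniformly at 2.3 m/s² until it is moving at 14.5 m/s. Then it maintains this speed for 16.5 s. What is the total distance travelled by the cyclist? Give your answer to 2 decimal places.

Phase 1 (accelerating): v₀ = 11.5 m/s, a = 2.3 m/s².
v = v₀ + at → t = (14.5 − 11.5) / 2.3 = 1.30 s
v² = v₀² + 2aΔx → Δx = (14.5² − 11.5²)/(2·2.3) = 17.0 m

Phase 2 (constant speed): v₀ = 14.5 m/s, a = 0 m/s².
v = v₀ + at = 14.5 + (0)(16.5) = 14.5 m/s
Δx = v₀t + ½at² = 14.5·16.5 + 0.5·0·16.5² = 239 m
Total distance = 17.0 + 239 = 256 m

256.21 m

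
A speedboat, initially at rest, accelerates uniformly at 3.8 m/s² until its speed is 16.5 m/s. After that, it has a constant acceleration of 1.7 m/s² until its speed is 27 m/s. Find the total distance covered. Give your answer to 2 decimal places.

170.16 m

Phase 1 (accelerating): v₀ = 0 m/s, a = 3.8 m/s².
v = v₀ + at → t = (16.5 − 0) / 3.8 = 4.34 s
v² = v₀² + 2aΔx → Δx = (16.5² − 0²)/(2·3.8) = 35.8 m

Phase 2 (accelerating): v₀ = 16.5 m/s, a = 1.7 m/s².
v = v₀ + at → t = (27 − 16.5) / 1.7 = 6.18 s
v² = v₀² + 2aΔx → Δx = (27² − 16.5²)/(2·1.7) = 134 m
Total distance = 35.8 + 134 = 170 m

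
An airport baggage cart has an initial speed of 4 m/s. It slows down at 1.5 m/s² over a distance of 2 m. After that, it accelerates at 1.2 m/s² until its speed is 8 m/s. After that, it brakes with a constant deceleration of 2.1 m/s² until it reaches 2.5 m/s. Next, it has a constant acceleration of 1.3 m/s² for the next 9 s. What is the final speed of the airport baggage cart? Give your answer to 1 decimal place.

14.2 m/s

Phase 1 (decelerating): v₀ = 4.00 m/s, a = -1.5 m/s².
v² = v₀² + 2aΔx = 4.00² + 2·-1.5·2 = 10.0 → v = 3.16 m/s
t = (v − v₀)/a = (3.16 − 4.00)/-1.5 = 0.558 s

Phase 2 (accelerating): v₀ = 3.16 m/s, a = 1.2 m/s².
v = v₀ + at → t = (8 − 3.16) / 1.2 = 4.03 s
v² = v₀² + 2aΔx → Δx = (8² − 3.16²)/(2·1.2) = 22.5 m

Phase 3 (decelerating): v₀ = 8.00 m/s, a = -2.1 m/s².
v = v₀ + at → t = (2.5 − 8.00) / -2.1 = 2.62 s
v² = v₀² + 2aΔx → Δx = (2.5² − 8.00²)/(2·-2.1) = 13.8 m

Phase 4 (accelerating): v₀ = 2.50 m/s, a = 1.3 m/s².
v = v₀ + at = 2.50 + (1.3)(9) = 14.2 m/s
Δx = v₀t + ½at² = 2.50·9 + 0.5·1.3·9² = 75.2 m
Final speed = 14.2 m/s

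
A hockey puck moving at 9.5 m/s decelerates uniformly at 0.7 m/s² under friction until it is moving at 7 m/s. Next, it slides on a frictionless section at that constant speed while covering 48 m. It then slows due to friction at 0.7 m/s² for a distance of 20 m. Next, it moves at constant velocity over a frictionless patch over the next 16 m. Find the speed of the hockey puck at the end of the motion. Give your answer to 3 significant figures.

Phase 1 (decelerating): v₀ = 9.50 m/s, a = -0.7 m/s².
v = v₀ + at → t = (7 − 9.50) / -0.7 = 3.57 s
v² = v₀² + 2aΔx → Δx = (7² − 9.50²)/(2·-0.7) = 29.5 m

Phase 2 (constant speed): v₀ = 7.00 m/s, a = 0 m/s².
Constant speed: t = d/v = 48/7.00 = 6.86 s

Phase 3 (decelerating): v₀ = 7.00 m/s, a = -0.7 m/s².
v² = v₀² + 2aΔx = 7.00² + 2·-0.7·20 = 21.0 → v = 4.58 m/s
t = (v − v₀)/a = (4.58 − 7.00)/-0.7 = 3.45 s

Phase 4 (constant speed): v₀ = 4.58 m/s, a = 0 m/s².
Constant speed: t = d/v = 16/4.58 = 3.49 s
Final speed = 4.58 m/s

4.58 m/s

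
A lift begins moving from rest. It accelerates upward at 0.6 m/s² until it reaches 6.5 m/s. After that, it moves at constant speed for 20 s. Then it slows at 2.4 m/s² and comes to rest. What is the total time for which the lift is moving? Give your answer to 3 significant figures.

33.5 s

Phase 1 (accelerating): v₀ = 0 m/s, a = 0.6 m/s².
v = v₀ + at → t = (6.5 − 0) / 0.6 = 10.8 s
v² = v₀² + 2aΔx → Δx = (6.5² − 0²)/(2·0.6) = 35.2 m

Phase 2 (constant speed): v₀ = 6.50 m/s, a = 0 m/s².
v = v₀ + at = 6.50 + (0)(20) = 6.50 m/s
Δx = v₀t + ½at² = 6.50·20 + 0.5·0·20² = 130 m

Phase 3 (decelerating): v₀ = 6.50 m/s, a = -2.4 m/s².
v = v₀ + at → t = (0 − 6.50) / -2.4 = 2.71 s
v² = v₀² + 2aΔx → Δx = (0² − 6.50²)/(2·-2.4) = 8.80 m
Total time = 10.8 + 20.0 + 2.71 = 33.5 s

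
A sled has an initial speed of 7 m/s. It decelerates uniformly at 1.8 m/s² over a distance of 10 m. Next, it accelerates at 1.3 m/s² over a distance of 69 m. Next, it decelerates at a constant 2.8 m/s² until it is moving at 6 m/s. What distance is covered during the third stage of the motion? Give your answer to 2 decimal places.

Phase 1 (decelerating): v₀ = 7.00 m/s, a = -1.8 m/s².
v² = v₀² + 2aΔx = 7.00² + 2·-1.8·10 = 13.0 → v = 3.61 m/s
t = (v − v₀)/a = (3.61 − 7.00)/-1.8 = 1.89 s

Phase 2 (accelerating): v₀ = 3.61 m/s, a = 1.3 m/s².
v² = v₀² + 2aΔx = 3.61² + 2·1.3·69 = 192 → v = 13.9 m/s
t = (v − v₀)/a = (13.9 − 3.61)/1.3 = 7.90 s

Phase 3 (decelerating): v₀ = 13.9 m/s, a = -2.8 m/s².
v = v₀ + at → t = (6 − 13.9) / -2.8 = 2.81 s
v² = v₀² + 2aΔx → Δx = (6² − 13.9²)/(2·-2.8) = 27.9 m
Distance in phase 3 = 27.9 m

27.93 m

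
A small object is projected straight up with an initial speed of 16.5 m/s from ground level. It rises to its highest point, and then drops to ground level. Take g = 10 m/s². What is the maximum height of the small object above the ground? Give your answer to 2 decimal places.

Phase 1 (rising): v₀ = 16.5 m/s, a = -10 m/s².
v = v₀ + at → t = (0 − 16.5) / -10 = 1.65 s
v² = v₀² + 2aΔx → Δx = (0² − 16.5²)/(2·-10) = 13.6 m
Maximum height = 13.6 m

13.61 m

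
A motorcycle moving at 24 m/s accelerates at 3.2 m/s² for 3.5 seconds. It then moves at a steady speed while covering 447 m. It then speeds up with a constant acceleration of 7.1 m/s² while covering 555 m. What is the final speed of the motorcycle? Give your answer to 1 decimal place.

Phase 1 (accelerating): v₀ = 24.0 m/s, a = 3.2 m/s².
v = v₀ + at = 24.0 + (3.2)(3.5) = 35.2 m/s
Δx = v₀t + ½at² = 24.0·3.5 + 0.5·3.2·3.5² = 104 m

Phase 2 (constant speed): v₀ = 35.2 m/s, a = 0 m/s².
Constant speed: t = d/v = 447/35.2 = 12.7 s

Phase 3 (accelerating): v₀ = 35.2 m/s, a = 7.1 m/s².
v² = v₀² + 2aΔx = 35.2² + 2·7.1·555 = 9120 → v = 95.5 m/s
t = (v − v₀)/a = (95.5 − 35.2)/7.1 = 8.49 s
Final speed = 95.5 m/s

95.5 m/s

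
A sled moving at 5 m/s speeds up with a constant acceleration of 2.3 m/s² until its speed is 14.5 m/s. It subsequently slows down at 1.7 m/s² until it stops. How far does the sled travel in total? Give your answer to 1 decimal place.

Phase 1 (accelerating): v₀ = 5.00 m/s, a = 2.3 m/s².
v = v₀ + at → t = (14.5 − 5.00) / 2.3 = 4.13 s
v² = v₀² + 2aΔx → Δx = (14.5² − 5.00²)/(2·2.3) = 40.3 m

Phase 2 (decelerating): v₀ = 14.5 m/s, a = -1.7 m/s².
v = v₀ + at → t = (0 − 14.5) / -1.7 = 8.53 s
v² = v₀² + 2aΔx → Δx = (0² − 14.5²)/(2·-1.7) = 61.8 m
Total distance = 40.3 + 61.8 = 102 m

102.1 m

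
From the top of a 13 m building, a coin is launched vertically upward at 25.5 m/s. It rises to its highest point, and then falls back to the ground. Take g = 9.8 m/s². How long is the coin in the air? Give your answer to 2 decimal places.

5.67 s

Phase 1 (rising): v₀ = 25.5 m/s, a = -9.8 m/s².
v = v₀ + at → t = (0 − 25.5) / -9.8 = 2.60 s
v² = v₀² + 2aΔx → Δx = (0² − 25.5²)/(2·-9.8) = 33.2 m

Phase 2 (falling): v₀ = 0 m/s, a = -9.8 m/s².
Falls 46.2 m from rest: t = √(2·46.2/9.8) = 3.07 s; v = g·t = 30.1 m/s.
Total time = 2.60 + 3.07 = 5.67 s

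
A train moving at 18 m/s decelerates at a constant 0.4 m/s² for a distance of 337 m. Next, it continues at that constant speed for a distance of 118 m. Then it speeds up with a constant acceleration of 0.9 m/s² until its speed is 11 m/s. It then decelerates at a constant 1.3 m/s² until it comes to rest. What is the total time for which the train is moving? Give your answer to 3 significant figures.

55.0 s

Phase 1 (decelerating): v₀ = 18.0 m/s, a = -0.4 m/s².
v² = v₀² + 2aΔx = 18.0² + 2·-0.4·337 = 54.4 → v = 7.38 m/s
t = (v − v₀)/a = (7.38 − 18.0)/-0.4 = 26.6 s

Phase 2 (constant speed): v₀ = 7.38 m/s, a = 0 m/s².
Constant speed: t = d/v = 118/7.38 = 16.0 s

Phase 3 (accelerating): v₀ = 7.38 m/s, a = 0.9 m/s².
v = v₀ + at → t = (11 − 7.38) / 0.9 = 4.03 s
v² = v₀² + 2aΔx → Δx = (11² − 7.38²)/(2·0.9) = 37.0 m

Phase 4 (decelerating): v₀ = 11.0 m/s, a = -1.3 m/s².
v = v₀ + at → t = (0 − 11.0) / -1.3 = 8.46 s
v² = v₀² + 2aΔx → Δx = (0² − 11.0²)/(2·-1.3) = 46.5 m
Total time = 26.6 + 16.0 + 4.03 + 8.46 = 55.0 s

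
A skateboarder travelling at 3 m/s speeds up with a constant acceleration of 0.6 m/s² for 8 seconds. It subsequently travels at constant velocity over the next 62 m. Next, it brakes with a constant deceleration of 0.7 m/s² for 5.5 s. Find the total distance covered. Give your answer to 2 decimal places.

Phase 1 (accelerating): v₀ = 3.00 m/s, a = 0.6 m/s².
v = v₀ + at = 3.00 + (0.6)(8) = 7.80 m/s
Δx = v₀t + ½at² = 3.00·8 + 0.5·0.6·8² = 43.2 m

Phase 2 (constant speed): v₀ = 7.80 m/s, a = 0 m/s².
Constant speed: t = d/v = 62/7.80 = 7.95 s

Phase 3 (decelerating): v₀ = 7.80 m/s, a = -0.7 m/s².
v = v₀ + at = 7.80 + (-0.7)(5.5) = 3.95 m/s
Δx = v₀t + ½at² = 7.80·5.5 + 0.5·-0.7·5.5² = 32.3 m
Total distance = 43.2 + 62.0 + 32.3 = 138 m

137.51 m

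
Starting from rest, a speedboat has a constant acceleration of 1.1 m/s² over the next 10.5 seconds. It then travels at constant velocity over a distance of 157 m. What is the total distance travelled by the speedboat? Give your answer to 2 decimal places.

Phase 1 (accelerating): v₀ = 0 m/s, a = 1.1 m/s².
v = v₀ + at = 0 + (1.1)(10.5) = 11.6 m/s
Δx = v₀t + ½at² = 0·10.5 + 0.5·1.1·10.5² = 60.6 m

Phase 2 (constant speed): v₀ = 11.6 m/s, a = 0 m/s².
Constant speed: t = d/v = 157/11.6 = 13.6 s
Total distance = 60.6 + 157 = 218 m

217.64 m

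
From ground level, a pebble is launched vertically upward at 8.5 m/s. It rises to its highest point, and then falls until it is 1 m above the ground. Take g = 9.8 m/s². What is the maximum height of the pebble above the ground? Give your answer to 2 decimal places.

Phase 1 (rising): v₀ = 8.50 m/s, a = -9.8 m/s².
v = v₀ + at → t = (0 − 8.50) / -9.8 = 0.867 s
v² = v₀² + 2aΔx → Δx = (0² − 8.50²)/(2·-9.8) = 3.69 m
Maximum height = 3.69 m

3.69 m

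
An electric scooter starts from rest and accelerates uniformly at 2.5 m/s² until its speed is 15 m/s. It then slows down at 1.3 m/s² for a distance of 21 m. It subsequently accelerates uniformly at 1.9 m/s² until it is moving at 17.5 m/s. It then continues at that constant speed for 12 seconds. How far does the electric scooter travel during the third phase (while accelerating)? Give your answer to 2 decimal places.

35.75 m

Phase 1 (accelerating): v₀ = 0 m/s, a = 2.5 m/s².
v = v₀ + at → t = (15 − 0) / 2.5 = 6.00 s
v² = v₀² + 2aΔx → Δx = (15² − 0²)/(2·2.5) = 45.0 m

Phase 2 (decelerating): v₀ = 15.0 m/s, a = -1.3 m/s².
v² = v₀² + 2aΔx = 15.0² + 2·-1.3·21 = 170 → v = 13.1 m/s
t = (v − v₀)/a = (13.1 − 15.0)/-1.3 = 1.50 s

Phase 3 (accelerating): v₀ = 13.1 m/s, a = 1.9 m/s².
v = v₀ + at → t = (17.5 − 13.1) / 1.9 = 2.34 s
v² = v₀² + 2aΔx → Δx = (17.5² − 13.1²)/(2·1.9) = 35.8 m
Distance in phase 3 = 35.8 m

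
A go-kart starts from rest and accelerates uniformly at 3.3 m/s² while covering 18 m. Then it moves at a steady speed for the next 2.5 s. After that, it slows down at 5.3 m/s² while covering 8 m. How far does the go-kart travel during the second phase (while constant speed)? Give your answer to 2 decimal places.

27.25 m

Phase 1 (accelerating): v₀ = 0 m/s, a = 3.3 m/s².
v² = v₀² + 2aΔx = 0² + 2·3.3·18 = 119 → v = 10.9 m/s
t = (v − v₀)/a = (10.9 − 0)/3.3 = 3.30 s

Phase 2 (constant speed): v₀ = 10.9 m/s, a = 0 m/s².
v = v₀ + at = 10.9 + (0)(2.5) = 10.9 m/s
Δx = v₀t + ½at² = 10.9·2.5 + 0.5·0·2.5² = 27.2 m
Distance in phase 2 = 27.2 m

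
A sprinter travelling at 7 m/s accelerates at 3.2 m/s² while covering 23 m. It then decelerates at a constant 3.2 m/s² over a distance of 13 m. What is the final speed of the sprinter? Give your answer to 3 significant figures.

Phase 1 (accelerating): v₀ = 7.00 m/s, a = 3.2 m/s².
v² = v₀² + 2aΔx = 7.00² + 2·3.2·23 = 196 → v = 14.0 m/s
t = (v − v₀)/a = (14.0 − 7.00)/3.2 = 2.19 s

Phase 2 (decelerating): v₀ = 14.0 m/s, a = -3.2 m/s².
v² = v₀² + 2aΔx = 14.0² + 2·-3.2·13 = 113 → v = 10.6 m/s
t = (v − v₀)/a = (10.6 − 14.0)/-3.2 = 1.06 s
Final speed = 10.6 m/s

10.6 m/s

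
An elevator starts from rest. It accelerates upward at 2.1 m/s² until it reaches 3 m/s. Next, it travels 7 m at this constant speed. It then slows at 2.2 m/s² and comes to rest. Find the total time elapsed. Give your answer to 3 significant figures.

5.13 s

Phase 1 (accelerating): v₀ = 0 m/s, a = 2.1 m/s².
v = v₀ + at → t = (3 − 0) / 2.1 = 1.43 s
v² = v₀² + 2aΔx → Δx = (3² − 0²)/(2·2.1) = 2.14 m

Phase 2 (constant speed): v₀ = 3.00 m/s, a = 0 m/s².
Constant speed: t = d/v = 7/3.00 = 2.33 s

Phase 3 (decelerating): v₀ = 3.00 m/s, a = -2.2 m/s².
v = v₀ + at → t = (0 − 3.00) / -2.2 = 1.36 s
v² = v₀² + 2aΔx → Δx = (0² − 3.00²)/(2·-2.2) = 2.05 m
Total time = 1.43 + 2.33 + 1.36 = 5.13 s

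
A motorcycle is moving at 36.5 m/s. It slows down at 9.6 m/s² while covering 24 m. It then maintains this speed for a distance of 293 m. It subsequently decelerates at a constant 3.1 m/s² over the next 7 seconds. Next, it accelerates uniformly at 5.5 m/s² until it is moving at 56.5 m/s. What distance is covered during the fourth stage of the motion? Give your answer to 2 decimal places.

284.64 m

Phase 1 (decelerating): v₀ = 36.5 m/s, a = -9.6 m/s².
v² = v₀² + 2aΔx = 36.5² + 2·-9.6·24 = 871 → v = 29.5 m/s
t = (v − v₀)/a = (29.5 − 36.5)/-9.6 = 0.727 s

Phase 2 (constant speed): v₀ = 29.5 m/s, a = 0 m/s².
Constant speed: t = d/v = 293/29.5 = 9.93 s

Phase 3 (decelerating): v₀ = 29.5 m/s, a = -3.1 m/s².
v = v₀ + at = 29.5 + (-3.1)(7) = 7.82 m/s
Δx = v₀t + ½at² = 29.5·7 + 0.5·-3.1·7² = 131 m

Phase 4 (accelerating): v₀ = 7.82 m/s, a = 5.5 m/s².
v = v₀ + at → t = (56.5 − 7.82) / 5.5 = 8.85 s
v² = v₀² + 2aΔx → Δx = (56.5² − 7.82²)/(2·5.5) = 285 m
Distance in phase 4 = 285 m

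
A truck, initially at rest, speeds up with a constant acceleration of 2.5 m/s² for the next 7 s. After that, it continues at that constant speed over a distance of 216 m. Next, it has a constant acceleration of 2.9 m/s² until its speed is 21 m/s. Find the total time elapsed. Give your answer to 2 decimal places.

Phase 1 (accelerating): v₀ = 0 m/s, a = 2.5 m/s².
v = v₀ + at = 0 + (2.5)(7) = 17.5 m/s
Δx = v₀t + ½at² = 0·7 + 0.5·2.5·7² = 61.2 m

Phase 2 (constant speed): v₀ = 17.5 m/s, a = 0 m/s².
Constant speed: t = d/v = 216/17.5 = 12.3 s

Phase 3 (accelerating): v₀ = 17.5 m/s, a = 2.9 m/s².
v = v₀ + at → t = (21 − 17.5) / 2.9 = 1.21 s
v² = v₀² + 2aΔx → Δx = (21² − 17.5²)/(2·2.9) = 23.2 m
Total time = 7.00 + 12.3 + 1.21 = 20.5 s

20.55 s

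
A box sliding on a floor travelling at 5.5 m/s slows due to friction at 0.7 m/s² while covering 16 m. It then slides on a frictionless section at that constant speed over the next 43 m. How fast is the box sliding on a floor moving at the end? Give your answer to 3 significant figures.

Phase 1 (decelerating): v₀ = 5.50 m/s, a = -0.7 m/s².
v² = v₀² + 2aΔx = 5.50² + 2·-0.7·16 = 7.85 → v = 2.80 m/s
t = (v − v₀)/a = (2.80 − 5.50)/-0.7 = 3.85 s

Phase 2 (constant speed): v₀ = 2.80 m/s, a = 0 m/s².
Constant speed: t = d/v = 43/2.80 = 15.3 s
Final speed = 2.80 m/s

2.80 m/s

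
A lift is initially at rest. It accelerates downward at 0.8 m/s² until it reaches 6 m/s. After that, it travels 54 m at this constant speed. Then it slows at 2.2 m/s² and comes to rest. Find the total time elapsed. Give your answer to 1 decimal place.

19.2 s

Phase 1 (accelerating): v₀ = 0 m/s, a = 0.8 m/s².
v = v₀ + at → t = (6 − 0) / 0.8 = 7.50 s
v² = v₀² + 2aΔx → Δx = (6² − 0²)/(2·0.8) = 22.5 m

Phase 2 (constant speed): v₀ = 6.00 m/s, a = 0 m/s².
Constant speed: t = d/v = 54/6.00 = 9.00 s

Phase 3 (decelerating): v₀ = 6.00 m/s, a = -2.2 m/s².
v = v₀ + at → t = (0 − 6.00) / -2.2 = 2.73 s
v² = v₀² + 2aΔx → Δx = (0² − 6.00²)/(2·-2.2) = 8.18 m
Total time = 7.50 + 9.00 + 2.73 = 19.2 s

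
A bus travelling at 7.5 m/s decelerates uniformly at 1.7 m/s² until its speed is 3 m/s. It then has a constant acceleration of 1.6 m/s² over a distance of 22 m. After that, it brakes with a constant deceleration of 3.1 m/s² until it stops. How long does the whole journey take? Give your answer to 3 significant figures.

9.22 s

Phase 1 (decelerating): v₀ = 7.50 m/s, a = -1.7 m/s².
v = v₀ + at → t = (3 − 7.50) / -1.7 = 2.65 s
v² = v₀² + 2aΔx → Δx = (3² − 7.50²)/(2·-1.7) = 13.9 m

Phase 2 (accelerating): v₀ = 3.00 m/s, a = 1.6 m/s².
v² = v₀² + 2aΔx = 3.00² + 2·1.6·22 = 79.4 → v = 8.91 m/s
t = (v − v₀)/a = (8.91 − 3.00)/1.6 = 3.69 s

Phase 3 (decelerating): v₀ = 8.91 m/s, a = -3.1 m/s².
v = v₀ + at → t = (0 − 8.91) / -3.1 = 2.87 s
v² = v₀² + 2aΔx → Δx = (0² − 8.91²)/(2·-3.1) = 12.8 m
Total time = 2.65 + 3.69 + 2.87 = 9.22 s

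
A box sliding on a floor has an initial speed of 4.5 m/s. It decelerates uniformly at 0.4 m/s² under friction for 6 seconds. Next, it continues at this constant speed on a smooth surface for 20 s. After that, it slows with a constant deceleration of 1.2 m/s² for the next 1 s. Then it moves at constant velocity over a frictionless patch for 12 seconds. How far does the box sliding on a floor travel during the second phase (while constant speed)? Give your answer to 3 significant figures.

Phase 1 (decelerating): v₀ = 4.50 m/s, a = -0.4 m/s².
v = v₀ + at = 4.50 + (-0.4)(6) = 2.10 m/s
Δx = v₀t + ½at² = 4.50·6 + 0.5·-0.4·6² = 19.8 m

Phase 2 (constant speed): v₀ = 2.10 m/s, a = 0 m/s².
v = v₀ + at = 2.10 + (0)(20) = 2.10 m/s
Δx = v₀t + ½at² = 2.10·20 + 0.5·0·20² = 42.0 m
Distance in phase 2 = 42.0 m

42.0 m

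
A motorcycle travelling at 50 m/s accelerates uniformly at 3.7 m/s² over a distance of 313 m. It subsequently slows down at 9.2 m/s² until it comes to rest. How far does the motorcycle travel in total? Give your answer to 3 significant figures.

575 m

Phase 1 (accelerating): v₀ = 50.0 m/s, a = 3.7 m/s².
v² = v₀² + 2aΔx = 50.0² + 2·3.7·313 = 4820 → v = 69.4 m/s
t = (v − v₀)/a = (69.4 − 50.0)/3.7 = 5.24 s

Phase 2 (decelerating): v₀ = 69.4 m/s, a = -9.2 m/s².
v = v₀ + at → t = (0 − 69.4) / -9.2 = 7.54 s
v² = v₀² + 2aΔx → Δx = (0² − 69.4²)/(2·-9.2) = 262 m
Total distance = 313 + 262 = 575 m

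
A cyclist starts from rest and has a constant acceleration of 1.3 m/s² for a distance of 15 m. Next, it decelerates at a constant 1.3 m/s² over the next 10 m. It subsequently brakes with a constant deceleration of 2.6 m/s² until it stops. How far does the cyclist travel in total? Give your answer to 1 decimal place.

27.5 m

Phase 1 (accelerating): v₀ = 0 m/s, a = 1.3 m/s².
v² = v₀² + 2aΔx = 0² + 2·1.3·15 = 39.0 → v = 6.24 m/s
t = (v − v₀)/a = (6.24 − 0)/1.3 = 4.80 s

Phase 2 (decelerating): v₀ = 6.24 m/s, a = -1.3 m/s².
v² = v₀² + 2aΔx = 6.24² + 2·-1.3·10 = 13.0 → v = 3.61 m/s
t = (v − v₀)/a = (3.61 − 6.24)/-1.3 = 2.03 s

Phase 3 (decelerating): v₀ = 3.61 m/s, a = -2.6 m/s².
v = v₀ + at → t = (0 − 3.61) / -2.6 = 1.39 s
v² = v₀² + 2aΔx → Δx = (0² − 3.61²)/(2·-2.6) = 2.50 m
Total distance = 15.0 + 10.0 + 2.50 = 27.5 m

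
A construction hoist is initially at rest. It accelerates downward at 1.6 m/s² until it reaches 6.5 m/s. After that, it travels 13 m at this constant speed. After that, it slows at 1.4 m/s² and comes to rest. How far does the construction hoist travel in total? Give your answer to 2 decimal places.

41.29 m

Phase 1 (accelerating): v₀ = 0 m/s, a = 1.6 m/s².
v = v₀ + at → t = (6.5 − 0) / 1.6 = 4.06 s
v² = v₀² + 2aΔx → Δx = (6.5² − 0²)/(2·1.6) = 13.2 m

Phase 2 (constant speed): v₀ = 6.50 m/s, a = 0 m/s².
Constant speed: t = d/v = 13/6.50 = 2.00 s

Phase 3 (decelerating): v₀ = 6.50 m/s, a = -1.4 m/s².
v = v₀ + at → t = (0 − 6.50) / -1.4 = 4.64 s
v² = v₀² + 2aΔx → Δx = (0² − 6.50²)/(2·-1.4) = 15.1 m
Total distance = 13.2 + 13.0 + 15.1 = 41.3 m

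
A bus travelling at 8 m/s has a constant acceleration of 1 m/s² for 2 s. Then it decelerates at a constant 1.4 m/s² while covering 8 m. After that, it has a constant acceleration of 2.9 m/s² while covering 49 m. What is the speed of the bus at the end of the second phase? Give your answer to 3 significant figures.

Phase 1 (accelerating): v₀ = 8.00 m/s, a = 1 m/s².
v = v₀ + at = 8.00 + (1)(2) = 10.0 m/s
Δx = v₀t + ½at² = 8.00·2 + 0.5·1·2² = 18.0 m

Phase 2 (decelerating): v₀ = 10.0 m/s, a = -1.4 m/s².
v² = v₀² + 2aΔx = 10.0² + 2·-1.4·8 = 77.6 → v = 8.81 m/s
t = (v − v₀)/a = (8.81 − 10.0)/-1.4 = 0.851 s
Speed at end of phase 2 = 8.81 m/s

8.81 m/s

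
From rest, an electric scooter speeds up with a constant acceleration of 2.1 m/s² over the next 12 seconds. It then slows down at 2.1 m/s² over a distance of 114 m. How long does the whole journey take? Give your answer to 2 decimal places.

18.05 s

Phase 1 (accelerating): v₀ = 0 m/s, a = 2.1 m/s².
v = v₀ + at = 0 + (2.1)(12) = 25.2 m/s
Δx = v₀t + ½at² = 0·12 + 0.5·2.1·12² = 151 m

Phase 2 (decelerating): v₀ = 25.2 m/s, a = -2.1 m/s².
v² = v₀² + 2aΔx = 25.2² + 2·-2.1·114 = 156 → v = 12.5 m/s
t = (v − v₀)/a = (12.5 − 25.2)/-2.1 = 6.05 s
Total time = 12.0 + 6.05 = 18.0 s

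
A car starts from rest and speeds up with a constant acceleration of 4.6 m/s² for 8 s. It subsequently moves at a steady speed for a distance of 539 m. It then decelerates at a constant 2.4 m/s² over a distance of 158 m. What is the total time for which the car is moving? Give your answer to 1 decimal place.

Phase 1 (accelerating): v₀ = 0 m/s, a = 4.6 m/s².
v = v₀ + at = 0 + (4.6)(8) = 36.8 m/s
Δx = v₀t + ½at² = 0·8 + 0.5·4.6·8² = 147 m

Phase 2 (constant speed): v₀ = 36.8 m/s, a = 0 m/s².
Constant speed: t = d/v = 539/36.8 = 14.6 s

Phase 3 (decelerating): v₀ = 36.8 m/s, a = -2.4 m/s².
v² = v₀² + 2aΔx = 36.8² + 2·-2.4·158 = 596 → v = 24.4 m/s
t = (v − v₀)/a = (24.4 − 36.8)/-2.4 = 5.16 s
Total time = 8.00 + 14.6 + 5.16 = 27.8 s

27.8 s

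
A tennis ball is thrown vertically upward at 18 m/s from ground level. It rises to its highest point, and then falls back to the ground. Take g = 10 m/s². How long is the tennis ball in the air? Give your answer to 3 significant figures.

Phase 1 (rising): v₀ = 18.0 m/s, a = -10 m/s².
v = v₀ + at → t = (0 − 18.0) / -10 = 1.80 s
v² = v₀² + 2aΔx → Δx = (0² − 18.0²)/(2·-10) = 16.2 m

Phase 2 (falling): v₀ = 0 m/s, a = -10 m/s².
Falls 16.2 m from rest: t = √(2·16.2/10) = 1.80 s; v = g·t = 18.0 m/s.
Total time = 1.80 + 1.80 = 3.60 s

3.60 s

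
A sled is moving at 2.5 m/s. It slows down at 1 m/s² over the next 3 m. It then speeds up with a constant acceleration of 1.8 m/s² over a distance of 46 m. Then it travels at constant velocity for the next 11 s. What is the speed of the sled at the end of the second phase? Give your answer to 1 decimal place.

12.9 m/s

Phase 1 (decelerating): v₀ = 2.50 m/s, a = -1 m/s².
v² = v₀² + 2aΔx = 2.50² + 2·-1·3 = 0.250 → v = 0.500 m/s
t = (v − v₀)/a = (0.500 − 2.50)/-1 = 2.00 s

Phase 2 (accelerating): v₀ = 0.500 m/s, a = 1.8 m/s².
v² = v₀² + 2aΔx = 0.500² + 2·1.8·46 = 166 → v = 12.9 m/s
t = (v − v₀)/a = (12.9 − 0.500)/1.8 = 6.88 s
Speed at end of phase 2 = 12.9 m/s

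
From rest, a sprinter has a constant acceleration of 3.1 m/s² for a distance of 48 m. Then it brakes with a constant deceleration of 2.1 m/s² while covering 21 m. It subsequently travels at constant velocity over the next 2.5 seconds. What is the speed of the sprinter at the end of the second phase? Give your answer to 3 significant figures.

Phase 1 (accelerating): v₀ = 0 m/s, a = 3.1 m/s².
v² = v₀² + 2aΔx = 0² + 2·3.1·48 = 298 → v = 17.3 m/s
t = (v − v₀)/a = (17.3 − 0)/3.1 = 5.56 s

Phase 2 (decelerating): v₀ = 17.3 m/s, a = -2.1 m/s².
v² = v₀² + 2aΔx = 17.3² + 2·-2.1·21 = 209 → v = 14.5 m/s
t = (v − v₀)/a = (14.5 − 17.3)/-2.1 = 1.32 s
Speed at end of phase 2 = 14.5 m/s

14.5 m/s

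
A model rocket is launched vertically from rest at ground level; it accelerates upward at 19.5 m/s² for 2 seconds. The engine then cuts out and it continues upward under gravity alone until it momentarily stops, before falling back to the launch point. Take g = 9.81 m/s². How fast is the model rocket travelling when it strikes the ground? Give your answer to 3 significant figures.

47.8 m/s

Phase 1 (powered ascent): v₀ = 0 m/s, a = 19.5 m/s².
v = v₀ + at = 0 + (19.5)(2) = 39.0 m/s
Δx = v₀t + ½at² = 0·2 + 0.5·19.5·2² = 39.0 m

Phase 2 (coasting upward): v₀ = 39.0 m/s, a = -9.81 m/s².
v = v₀ + at → t = (0 − 39.0) / -9.81 = 3.98 s
v² = v₀² + 2aΔx → Δx = (0² − 39.0²)/(2·-9.81) = 77.5 m

Phase 3 (free fall): v₀ = 0 m/s, a = -9.81 m/s².
Falls 117 m from rest: t = √(2·117/9.81) = 4.87 s; v = g·t = 47.8 m/s.
Impact speed = 47.8 m/s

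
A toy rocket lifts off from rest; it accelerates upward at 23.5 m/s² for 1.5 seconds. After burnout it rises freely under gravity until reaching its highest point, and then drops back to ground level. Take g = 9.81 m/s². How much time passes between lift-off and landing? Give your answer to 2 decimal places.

9.37 s

Phase 1 (powered ascent): v₀ = 0 m/s, a = 23.5 m/s².
v = v₀ + at = 0 + (23.5)(1.5) = 35.2 m/s
Δx = v₀t + ½at² = 0·1.5 + 0.5·23.5·1.5² = 26.4 m

Phase 2 (coasting upward): v₀ = 35.2 m/s, a = -9.81 m/s².
v = v₀ + at → t = (0 − 35.2) / -9.81 = 3.59 s
v² = v₀² + 2aΔx → Δx = (0² − 35.2²)/(2·-9.81) = 63.3 m

Phase 3 (free fall): v₀ = 0 m/s, a = -9.81 m/s².
Falls 89.8 m from rest: t = √(2·89.8/9.81) = 4.28 s; v = g·t = 42.0 m/s.
Total time = 1.50 + 3.59 + 4.28 = 9.37 s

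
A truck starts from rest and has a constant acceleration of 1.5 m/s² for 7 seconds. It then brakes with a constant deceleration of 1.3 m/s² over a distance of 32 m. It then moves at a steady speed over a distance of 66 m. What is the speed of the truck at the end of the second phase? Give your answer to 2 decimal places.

Phase 1 (accelerating): v₀ = 0 m/s, a = 1.5 m/s².
v = v₀ + at = 0 + (1.5)(7) = 10.5 m/s
Δx = v₀t + ½at² = 0·7 + 0.5·1.5·7² = 36.8 m

Phase 2 (decelerating): v₀ = 10.5 m/s, a = -1.3 m/s².
v² = v₀² + 2aΔx = 10.5² + 2·-1.3·32 = 27.0 → v = 5.20 m/s
t = (v − v₀)/a = (5.20 − 10.5)/-1.3 = 4.08 s
Speed at end of phase 2 = 5.20 m/s

5.20 m/s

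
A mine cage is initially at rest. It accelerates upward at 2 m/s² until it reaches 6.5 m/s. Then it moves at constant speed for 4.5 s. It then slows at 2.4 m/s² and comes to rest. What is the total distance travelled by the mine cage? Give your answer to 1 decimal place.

48.6 m

Phase 1 (accelerating): v₀ = 0 m/s, a = 2 m/s².
v = v₀ + at → t = (6.5 − 0) / 2 = 3.25 s
v² = v₀² + 2aΔx → Δx = (6.5² − 0²)/(2·2) = 10.6 m

Phase 2 (constant speed): v₀ = 6.50 m/s, a = 0 m/s².
v = v₀ + at = 6.50 + (0)(4.5) = 6.50 m/s
Δx = v₀t + ½at² = 6.50·4.5 + 0.5·0·4.5² = 29.2 m

Phase 3 (decelerating): v₀ = 6.50 m/s, a = -2.4 m/s².
v = v₀ + at → t = (0 − 6.50) / -2.4 = 2.71 s
v² = v₀² + 2aΔx → Δx = (0² − 6.50²)/(2·-2.4) = 8.80 m
Total distance = 10.6 + 29.2 + 8.80 = 48.6 m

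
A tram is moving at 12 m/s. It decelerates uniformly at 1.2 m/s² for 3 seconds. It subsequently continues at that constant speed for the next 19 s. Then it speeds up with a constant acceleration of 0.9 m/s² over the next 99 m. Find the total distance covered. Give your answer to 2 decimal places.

Phase 1 (decelerating): v₀ = 12.0 m/s, a = -1.2 m/s².
v = v₀ + at = 12.0 + (-1.2)(3) = 8.40 m/s
Δx = v₀t + ½at² = 12.0·3 + 0.5·-1.2·3² = 30.6 m

Phase 2 (constant speed): v₀ = 8.40 m/s, a = 0 m/s².
v = v₀ + at = 8.40 + (0)(19) = 8.40 m/s
Δx = v₀t + ½at² = 8.40·19 + 0.5·0·19² = 160 m

Phase 3 (accelerating): v₀ = 8.40 m/s, a = 0.9 m/s².
v² = v₀² + 2aΔx = 8.40² + 2·0.9·99 = 249 → v = 15.8 m/s
t = (v − v₀)/a = (15.8 − 8.40)/0.9 = 8.19 s
Total distance = 30.6 + 160 + 99.0 = 289 m

289.20 m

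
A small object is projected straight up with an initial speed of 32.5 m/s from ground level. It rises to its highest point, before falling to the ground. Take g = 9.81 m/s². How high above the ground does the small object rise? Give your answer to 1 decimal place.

Phase 1 (rising): v₀ = 32.5 m/s, a = -9.81 m/s².
v = v₀ + at → t = (0 − 32.5) / -9.81 = 3.31 s
v² = v₀² + 2aΔx → Δx = (0² − 32.5²)/(2·-9.81) = 53.8 m
Maximum height = 53.8 m

53.8 m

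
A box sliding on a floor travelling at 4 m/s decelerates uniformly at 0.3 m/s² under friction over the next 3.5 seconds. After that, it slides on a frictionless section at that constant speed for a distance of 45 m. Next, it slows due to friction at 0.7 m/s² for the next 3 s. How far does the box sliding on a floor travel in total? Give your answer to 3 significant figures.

Phase 1 (decelerating): v₀ = 4.00 m/s, a = -0.3 m/s².
v = v₀ + at = 4.00 + (-0.3)(3.5) = 2.95 m/s
Δx = v₀t + ½at² = 4.00·3.5 + 0.5·-0.3·3.5² = 12.2 m

Phase 2 (constant speed): v₀ = 2.95 m/s, a = 0 m/s².
Constant speed: t = d/v = 45/2.95 = 15.3 s

Phase 3 (decelerating): v₀ = 2.95 m/s, a = -0.7 m/s².
v = v₀ + at = 2.95 + (-0.7)(3) = 0.850 m/s
Δx = v₀t + ½at² = 2.95·3 + 0.5·-0.7·3² = 5.70 m
Total distance = 12.2 + 45.0 + 5.70 = 62.9 m

62.9 m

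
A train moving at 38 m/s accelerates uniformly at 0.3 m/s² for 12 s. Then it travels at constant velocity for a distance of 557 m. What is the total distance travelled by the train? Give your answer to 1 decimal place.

1034.6 m

Phase 1 (accelerating): v₀ = 38.0 m/s, a = 0.3 m/s².
v = v₀ + at = 38.0 + (0.3)(12) = 41.6 m/s
Δx = v₀t + ½at² = 38.0·12 + 0.5·0.3·12² = 478 m

Phase 2 (constant speed): v₀ = 41.6 m/s, a = 0 m/s².
Constant speed: t = d/v = 557/41.6 = 13.4 s
Total distance = 478 + 557 = 1030 m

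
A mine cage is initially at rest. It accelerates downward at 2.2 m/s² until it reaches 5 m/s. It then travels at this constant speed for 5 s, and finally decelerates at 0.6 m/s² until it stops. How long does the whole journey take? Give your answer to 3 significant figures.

Phase 1 (accelerating): v₀ = 0 m/s, a = 2.2 m/s².
v = v₀ + at → t = (5 − 0) / 2.2 = 2.27 s
v² = v₀² + 2aΔx → Δx = (5² − 0²)/(2·2.2) = 5.68 m

Phase 2 (constant speed): v₀ = 5.00 m/s, a = 0 m/s².
v = v₀ + at = 5.00 + (0)(5) = 5.00 m/s
Δx = v₀t + ½at² = 5.00·5 + 0.5·0·5² = 25.0 m

Phase 3 (decelerating): v₀ = 5.00 m/s, a = -0.6 m/s².
v = v₀ + at → t = (0 − 5.00) / -0.6 = 8.33 s
v² = v₀² + 2aΔx → Δx = (0² − 5.00²)/(2·-0.6) = 20.8 m
Total time = 2.27 + 5.00 + 8.33 = 15.6 s

15.6 s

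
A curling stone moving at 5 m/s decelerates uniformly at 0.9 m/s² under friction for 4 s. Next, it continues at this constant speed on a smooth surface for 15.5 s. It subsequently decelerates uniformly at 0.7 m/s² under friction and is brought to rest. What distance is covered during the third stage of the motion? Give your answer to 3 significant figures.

1.40 m

Phase 1 (decelerating): v₀ = 5.00 m/s, a = -0.9 m/s².
v = v₀ + at = 5.00 + (-0.9)(4) = 1.40 m/s
Δx = v₀t + ½at² = 5.00·4 + 0.5·-0.9·4² = 12.8 m

Phase 2 (constant speed): v₀ = 1.40 m/s, a = 0 m/s².
v = v₀ + at = 1.40 + (0)(15.5) = 1.40 m/s
Δx = v₀t + ½at² = 1.40·15.5 + 0.5·0·15.5² = 21.7 m

Phase 3 (decelerating): v₀ = 1.40 m/s, a = -0.7 m/s².
v = v₀ + at → t = (0 − 1.40) / -0.7 = 2.00 s
v² = v₀² + 2aΔx → Δx = (0² − 1.40²)/(2·-0.7) = 1.40 m
Distance in phase 3 = 1.40 m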